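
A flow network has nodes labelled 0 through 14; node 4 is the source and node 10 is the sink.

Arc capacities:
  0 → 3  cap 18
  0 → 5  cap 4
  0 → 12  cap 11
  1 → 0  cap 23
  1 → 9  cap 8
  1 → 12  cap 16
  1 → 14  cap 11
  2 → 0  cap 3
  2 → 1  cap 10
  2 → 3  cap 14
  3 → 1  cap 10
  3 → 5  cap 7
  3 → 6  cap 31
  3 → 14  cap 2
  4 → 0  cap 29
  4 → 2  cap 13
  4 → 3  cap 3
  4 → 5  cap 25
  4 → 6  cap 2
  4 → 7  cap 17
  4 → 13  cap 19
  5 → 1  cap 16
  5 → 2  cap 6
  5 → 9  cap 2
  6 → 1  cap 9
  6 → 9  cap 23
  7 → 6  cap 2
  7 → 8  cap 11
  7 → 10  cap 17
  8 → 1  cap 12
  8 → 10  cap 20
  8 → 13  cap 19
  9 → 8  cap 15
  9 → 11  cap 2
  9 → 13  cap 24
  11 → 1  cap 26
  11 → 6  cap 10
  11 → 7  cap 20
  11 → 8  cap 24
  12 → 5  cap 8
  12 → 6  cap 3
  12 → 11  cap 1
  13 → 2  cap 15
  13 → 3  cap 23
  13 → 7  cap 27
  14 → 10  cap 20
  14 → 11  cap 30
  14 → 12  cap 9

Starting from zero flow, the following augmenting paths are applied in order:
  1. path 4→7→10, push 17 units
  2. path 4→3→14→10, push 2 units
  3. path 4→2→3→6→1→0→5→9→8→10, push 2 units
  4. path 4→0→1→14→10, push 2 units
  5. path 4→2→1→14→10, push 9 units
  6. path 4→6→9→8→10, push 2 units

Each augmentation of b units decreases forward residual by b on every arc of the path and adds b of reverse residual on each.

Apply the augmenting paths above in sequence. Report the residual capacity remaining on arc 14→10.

Residual capacity of (14,10): 7

after path 1 (4→7→10, push 17): res(14,10)=20
after path 2 (4→3→14→10, push 2): res(14,10)=18
after path 3 (4→2→3→6→1→0→5→9→8→10, push 2): res(14,10)=18
after path 4 (4→0→1→14→10, push 2): res(14,10)=16
after path 5 (4→2→1→14→10, push 9): res(14,10)=7
after path 6 (4→6→9→8→10, push 2): res(14,10)=7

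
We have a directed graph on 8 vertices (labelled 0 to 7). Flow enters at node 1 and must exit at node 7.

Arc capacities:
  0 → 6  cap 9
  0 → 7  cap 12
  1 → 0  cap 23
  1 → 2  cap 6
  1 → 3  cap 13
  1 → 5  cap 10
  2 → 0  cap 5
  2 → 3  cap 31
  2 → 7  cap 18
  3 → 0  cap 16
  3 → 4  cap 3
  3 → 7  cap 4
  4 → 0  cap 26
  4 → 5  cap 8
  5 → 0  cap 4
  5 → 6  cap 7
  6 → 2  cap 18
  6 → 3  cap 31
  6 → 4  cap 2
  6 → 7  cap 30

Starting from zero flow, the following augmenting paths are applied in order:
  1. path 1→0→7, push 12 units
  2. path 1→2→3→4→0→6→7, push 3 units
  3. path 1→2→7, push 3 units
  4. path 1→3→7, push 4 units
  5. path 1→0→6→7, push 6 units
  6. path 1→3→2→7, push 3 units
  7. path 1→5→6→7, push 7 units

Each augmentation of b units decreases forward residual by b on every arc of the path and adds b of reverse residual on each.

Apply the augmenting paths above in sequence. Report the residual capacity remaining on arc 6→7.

Residual capacity of (6,7): 14

after path 1 (1→0→7, push 12): res(6,7)=30
after path 2 (1→2→3→4→0→6→7, push 3): res(6,7)=27
after path 3 (1→2→7, push 3): res(6,7)=27
after path 4 (1→3→7, push 4): res(6,7)=27
after path 5 (1→0→6→7, push 6): res(6,7)=21
after path 6 (1→3→2→7, push 3): res(6,7)=21
after path 7 (1→5→6→7, push 7): res(6,7)=14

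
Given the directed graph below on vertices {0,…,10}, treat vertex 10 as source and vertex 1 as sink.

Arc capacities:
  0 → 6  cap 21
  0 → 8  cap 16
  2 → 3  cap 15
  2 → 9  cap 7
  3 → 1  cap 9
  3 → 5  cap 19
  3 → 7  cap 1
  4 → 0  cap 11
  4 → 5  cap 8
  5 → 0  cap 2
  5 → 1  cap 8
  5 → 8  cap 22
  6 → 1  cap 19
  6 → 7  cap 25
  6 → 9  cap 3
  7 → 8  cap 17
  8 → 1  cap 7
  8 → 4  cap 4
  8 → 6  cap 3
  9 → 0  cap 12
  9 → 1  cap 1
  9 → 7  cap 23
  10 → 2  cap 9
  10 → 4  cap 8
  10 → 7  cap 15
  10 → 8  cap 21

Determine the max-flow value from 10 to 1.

Maximum flow value: 31

augment #1: 10→8→1 bottleneck 7, total now 7
augment #2: 10→2→3→1 bottleneck 9, total now 16
augment #3: 10→4→5→1 bottleneck 8, total now 24
augment #4: 10→8→6→1 bottleneck 3, total now 27
augment #5: 10→8→4→0→6→1 bottleneck 4, total now 31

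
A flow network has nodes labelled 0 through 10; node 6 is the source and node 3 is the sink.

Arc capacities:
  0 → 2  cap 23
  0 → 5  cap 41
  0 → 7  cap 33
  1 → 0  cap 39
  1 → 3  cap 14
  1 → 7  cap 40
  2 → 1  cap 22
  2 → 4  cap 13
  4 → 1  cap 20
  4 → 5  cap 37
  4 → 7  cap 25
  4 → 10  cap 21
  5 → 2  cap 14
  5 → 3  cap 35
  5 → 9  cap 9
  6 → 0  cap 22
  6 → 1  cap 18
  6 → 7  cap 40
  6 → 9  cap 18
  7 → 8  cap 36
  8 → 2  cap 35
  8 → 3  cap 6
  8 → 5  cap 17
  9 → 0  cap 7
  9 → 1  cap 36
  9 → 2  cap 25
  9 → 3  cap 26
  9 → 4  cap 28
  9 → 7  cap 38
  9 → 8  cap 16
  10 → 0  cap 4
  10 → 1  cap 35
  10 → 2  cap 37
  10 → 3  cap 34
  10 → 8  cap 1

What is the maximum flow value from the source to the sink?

augment #1: 6→1→3 bottleneck 14, total now 14
augment #2: 6→9→3 bottleneck 18, total now 32
augment #3: 6→0→5→3 bottleneck 22, total now 54
augment #4: 6→7→8→3 bottleneck 6, total now 60
augment #5: 6→1→0→5→3 bottleneck 4, total now 64
augment #6: 6→7→8→5→3 bottleneck 9, total now 73
augment #7: 6→7→8→5→9→3 bottleneck 8, total now 81
augment #8: 6→7→8→2→4→10→3 bottleneck 13, total now 94

Maximum flow value: 94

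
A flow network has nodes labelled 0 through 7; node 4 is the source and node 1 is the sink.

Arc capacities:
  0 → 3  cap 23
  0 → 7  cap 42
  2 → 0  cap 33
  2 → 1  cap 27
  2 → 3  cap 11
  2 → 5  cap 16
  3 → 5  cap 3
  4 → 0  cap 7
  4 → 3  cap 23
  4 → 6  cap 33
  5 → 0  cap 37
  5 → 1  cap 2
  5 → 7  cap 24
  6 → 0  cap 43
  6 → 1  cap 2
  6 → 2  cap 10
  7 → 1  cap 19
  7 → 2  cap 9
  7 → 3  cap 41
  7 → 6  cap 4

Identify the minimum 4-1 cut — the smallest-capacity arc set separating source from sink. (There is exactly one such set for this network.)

augment #1: 4→6→1 push 2
augment #2: 4→0→7→1 push 7
augment #3: 4→3→5→1 push 2
augment #4: 4→6→2→1 push 10
augment #5: 4→3→5→7→1 push 1
augment #6: 4→6→0→7→1 push 11
augment #7: 4→6→0→7→2→1 push 9
max flow = 42; residual-reachable set from 4 gives S-side
cut edges (S→T): {(5,1), (6,1), (6,2), (7,1), (7,2)} total cap 42

Min-cut arcs: {(5,1), (6,1), (6,2), (7,1), (7,2)} (total capacity 42)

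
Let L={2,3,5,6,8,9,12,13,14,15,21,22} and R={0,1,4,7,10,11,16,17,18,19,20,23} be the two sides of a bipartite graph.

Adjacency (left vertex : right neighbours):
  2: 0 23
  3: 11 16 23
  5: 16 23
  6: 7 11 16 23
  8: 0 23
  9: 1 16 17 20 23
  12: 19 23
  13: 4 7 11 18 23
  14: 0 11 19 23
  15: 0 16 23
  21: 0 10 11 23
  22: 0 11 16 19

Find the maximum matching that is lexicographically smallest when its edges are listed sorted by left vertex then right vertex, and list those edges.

Lex-smallest maximum matching: {(2,0), (3,11), (5,16), (6,7), (8,23), (9,1), (12,19), (13,4), (21,10)}

|M| = 9 (so the lex-smallest maximum matching has 9 edges)
process left vertices in ascending order; for each, take the smallest-labelled available neighbour that still permits 9 edges overall, or leave it unmatched if none does
lex-smallest matching: {2-0, 3-11, 5-16, 6-7, 8-23, 9-1, 12-19, 13-4, 21-10}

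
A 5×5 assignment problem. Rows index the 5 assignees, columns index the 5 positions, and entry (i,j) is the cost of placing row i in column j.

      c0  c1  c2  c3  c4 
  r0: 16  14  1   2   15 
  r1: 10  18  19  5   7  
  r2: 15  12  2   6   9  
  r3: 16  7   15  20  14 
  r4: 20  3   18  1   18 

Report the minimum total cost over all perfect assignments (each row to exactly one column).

optimal assignment: row0→col2 (cost 1), row1→col0 (cost 10), row2→col4 (cost 9), row3→col1 (cost 7), row4→col3 (cost 1)
total = 1 + 10 + 9 + 7 + 1 = 28

Minimum assignment cost: 28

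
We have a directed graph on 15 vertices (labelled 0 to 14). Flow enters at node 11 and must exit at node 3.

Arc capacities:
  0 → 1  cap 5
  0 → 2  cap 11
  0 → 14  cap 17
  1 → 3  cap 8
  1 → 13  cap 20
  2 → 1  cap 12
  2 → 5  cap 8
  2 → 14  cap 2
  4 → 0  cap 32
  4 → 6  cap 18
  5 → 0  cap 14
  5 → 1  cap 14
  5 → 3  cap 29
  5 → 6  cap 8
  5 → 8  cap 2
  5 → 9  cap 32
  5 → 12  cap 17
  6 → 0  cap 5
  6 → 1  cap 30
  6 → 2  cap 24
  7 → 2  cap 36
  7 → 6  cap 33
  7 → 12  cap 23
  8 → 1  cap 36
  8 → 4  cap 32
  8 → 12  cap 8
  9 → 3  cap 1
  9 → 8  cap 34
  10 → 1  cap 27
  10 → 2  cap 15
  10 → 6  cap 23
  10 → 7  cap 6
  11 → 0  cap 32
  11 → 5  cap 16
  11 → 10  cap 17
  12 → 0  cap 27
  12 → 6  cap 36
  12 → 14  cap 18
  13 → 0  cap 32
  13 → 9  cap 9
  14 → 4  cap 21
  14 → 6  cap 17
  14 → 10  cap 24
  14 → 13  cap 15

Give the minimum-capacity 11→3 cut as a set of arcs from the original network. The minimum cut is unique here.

augment #1: 11→5→3 push 16
augment #2: 11→0→1→3 push 5
augment #3: 11→10→1→3 push 3
augment #4: 11→0→2→5→3 push 8
augment #5: 11→0→14→13→9→3 push 1
max flow = 33; residual-reachable set from 11 gives S-side
cut edges (S→T): {(1,3), (2,5), (9,3), (11,5)} total cap 33

Min-cut arcs: {(1,3), (2,5), (9,3), (11,5)} (total capacity 33)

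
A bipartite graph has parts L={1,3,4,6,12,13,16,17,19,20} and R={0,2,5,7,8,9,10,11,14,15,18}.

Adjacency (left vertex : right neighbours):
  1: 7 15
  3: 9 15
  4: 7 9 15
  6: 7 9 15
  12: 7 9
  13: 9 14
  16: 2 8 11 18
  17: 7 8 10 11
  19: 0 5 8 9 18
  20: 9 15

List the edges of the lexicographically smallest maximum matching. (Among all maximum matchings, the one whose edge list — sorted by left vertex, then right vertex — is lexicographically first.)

Lex-smallest maximum matching: {(1,7), (3,9), (4,15), (13,14), (16,2), (17,8), (19,0)}

|M| = 7 (so the lex-smallest maximum matching has 7 edges)
process left vertices in ascending order; for each, take the smallest-labelled available neighbour that still permits 7 edges overall, or leave it unmatched if none does
lex-smallest matching: {1-7, 3-9, 4-15, 13-14, 16-2, 17-8, 19-0}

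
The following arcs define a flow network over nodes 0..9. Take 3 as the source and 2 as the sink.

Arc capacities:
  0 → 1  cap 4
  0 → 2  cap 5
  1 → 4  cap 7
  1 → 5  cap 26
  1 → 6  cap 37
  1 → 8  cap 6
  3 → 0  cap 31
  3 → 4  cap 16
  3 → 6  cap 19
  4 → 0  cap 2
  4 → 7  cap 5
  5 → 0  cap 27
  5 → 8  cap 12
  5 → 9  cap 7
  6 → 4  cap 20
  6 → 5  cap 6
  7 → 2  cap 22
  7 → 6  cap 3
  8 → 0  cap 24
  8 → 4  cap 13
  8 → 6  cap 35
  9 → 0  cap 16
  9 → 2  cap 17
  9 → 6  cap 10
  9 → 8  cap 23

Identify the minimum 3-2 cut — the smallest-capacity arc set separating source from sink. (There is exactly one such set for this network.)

augment #1: 3→0→2 push 5
augment #2: 3→4→7→2 push 5
augment #3: 3→6→5→9→2 push 6
augment #4: 3→0→1→5→9→2 push 1
max flow = 17; residual-reachable set from 3 gives S-side
cut edges (S→T): {(0,2), (4,7), (5,9)} total cap 17

Min-cut arcs: {(0,2), (4,7), (5,9)} (total capacity 17)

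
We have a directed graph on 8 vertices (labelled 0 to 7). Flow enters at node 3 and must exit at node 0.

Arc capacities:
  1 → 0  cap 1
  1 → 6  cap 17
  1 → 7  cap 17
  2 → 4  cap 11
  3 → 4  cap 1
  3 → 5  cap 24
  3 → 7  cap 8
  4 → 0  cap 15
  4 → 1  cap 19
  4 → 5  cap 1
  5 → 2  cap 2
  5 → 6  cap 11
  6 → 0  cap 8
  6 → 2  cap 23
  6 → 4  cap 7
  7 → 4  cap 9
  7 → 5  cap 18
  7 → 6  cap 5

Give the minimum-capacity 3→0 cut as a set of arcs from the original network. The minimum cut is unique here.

augment #1: 3→4→0 push 1
augment #2: 3→5→6→0 push 8
augment #3: 3→7→4→0 push 8
augment #4: 3→5→2→4→0 push 2
augment #5: 3→5→6→4→0 push 3
max flow = 22; residual-reachable set from 3 gives S-side
cut edges (S→T): {(3,4), (3,7), (5,2), (5,6)} total cap 22

Min-cut arcs: {(3,4), (3,7), (5,2), (5,6)} (total capacity 22)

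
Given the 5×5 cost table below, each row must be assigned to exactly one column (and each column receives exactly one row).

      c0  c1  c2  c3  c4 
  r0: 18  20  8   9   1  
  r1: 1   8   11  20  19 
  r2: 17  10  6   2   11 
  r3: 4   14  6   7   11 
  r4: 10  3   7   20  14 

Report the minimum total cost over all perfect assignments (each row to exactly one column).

Minimum assignment cost: 13

optimal assignment: row0→col4 (cost 1), row1→col0 (cost 1), row2→col3 (cost 2), row3→col2 (cost 6), row4→col1 (cost 3)
total = 1 + 1 + 2 + 6 + 3 = 13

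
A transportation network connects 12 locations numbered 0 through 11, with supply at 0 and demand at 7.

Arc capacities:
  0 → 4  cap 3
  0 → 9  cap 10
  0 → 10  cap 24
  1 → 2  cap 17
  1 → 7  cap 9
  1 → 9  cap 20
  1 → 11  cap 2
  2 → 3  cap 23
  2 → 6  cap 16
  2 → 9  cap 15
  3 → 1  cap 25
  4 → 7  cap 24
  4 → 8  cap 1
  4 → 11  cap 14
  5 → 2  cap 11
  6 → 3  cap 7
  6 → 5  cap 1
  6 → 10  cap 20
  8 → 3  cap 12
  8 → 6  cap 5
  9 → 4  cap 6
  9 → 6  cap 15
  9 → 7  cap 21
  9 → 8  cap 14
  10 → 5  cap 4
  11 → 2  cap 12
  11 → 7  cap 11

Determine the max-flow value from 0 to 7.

Maximum flow value: 17

augment #1: 0→4→7 bottleneck 3, total now 3
augment #2: 0→9→7 bottleneck 10, total now 13
augment #3: 0→10→5→2→9→7 bottleneck 4, total now 17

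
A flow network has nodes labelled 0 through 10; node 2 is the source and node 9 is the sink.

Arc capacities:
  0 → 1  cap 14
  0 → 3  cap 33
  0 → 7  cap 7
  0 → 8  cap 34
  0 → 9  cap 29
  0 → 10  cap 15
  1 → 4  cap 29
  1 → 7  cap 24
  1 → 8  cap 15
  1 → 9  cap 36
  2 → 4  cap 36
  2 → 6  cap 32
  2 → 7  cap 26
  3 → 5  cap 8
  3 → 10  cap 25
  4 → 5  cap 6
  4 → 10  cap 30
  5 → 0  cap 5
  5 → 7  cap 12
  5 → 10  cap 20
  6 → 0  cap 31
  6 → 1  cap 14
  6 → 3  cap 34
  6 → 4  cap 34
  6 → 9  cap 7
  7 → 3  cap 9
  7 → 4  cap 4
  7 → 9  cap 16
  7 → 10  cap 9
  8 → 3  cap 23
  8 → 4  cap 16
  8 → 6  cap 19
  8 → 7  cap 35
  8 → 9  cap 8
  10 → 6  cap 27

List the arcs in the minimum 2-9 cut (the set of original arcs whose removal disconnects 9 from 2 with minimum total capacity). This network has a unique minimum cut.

augment #1: 2→6→9 push 7
augment #2: 2→7→9 push 16
augment #3: 2→6→0→9 push 25
augment #4: 2→4→5→0→9 push 4
augment #5: 2→4→5→0→1→9 push 1
augment #6: 2→4→10→6→1→9 push 14
augment #7: 2→4→10→6→0→1→9 push 6
max flow = 73; residual-reachable set from 2 gives S-side
cut edges (S→T): {(5,0), (6,0), (6,1), (6,9), (7,9)} total cap 73

Min-cut arcs: {(5,0), (6,0), (6,1), (6,9), (7,9)} (total capacity 73)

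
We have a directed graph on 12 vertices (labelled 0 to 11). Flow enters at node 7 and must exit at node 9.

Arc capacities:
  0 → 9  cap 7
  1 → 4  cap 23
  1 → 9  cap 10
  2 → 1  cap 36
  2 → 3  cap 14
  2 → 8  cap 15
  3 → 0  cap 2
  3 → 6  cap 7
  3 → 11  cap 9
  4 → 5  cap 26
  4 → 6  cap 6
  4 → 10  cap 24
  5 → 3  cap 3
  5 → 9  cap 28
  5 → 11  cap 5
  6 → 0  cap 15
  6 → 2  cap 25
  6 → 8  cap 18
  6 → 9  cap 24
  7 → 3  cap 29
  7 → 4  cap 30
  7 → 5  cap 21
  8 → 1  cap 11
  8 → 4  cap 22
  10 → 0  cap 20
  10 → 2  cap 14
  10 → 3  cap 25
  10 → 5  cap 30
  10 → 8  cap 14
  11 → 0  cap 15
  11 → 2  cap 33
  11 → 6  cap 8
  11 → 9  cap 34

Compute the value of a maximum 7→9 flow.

Maximum flow value: 69

augment #1: 7→5→9 bottleneck 21, total now 21
augment #2: 7→3→0→9 bottleneck 2, total now 23
augment #3: 7→3→6→9 bottleneck 7, total now 30
augment #4: 7→3→11→9 bottleneck 9, total now 39
augment #5: 7→4→5→9 bottleneck 7, total now 46
augment #6: 7→4→6→9 bottleneck 6, total now 52
augment #7: 7→4→5→11→9 bottleneck 5, total now 57
augment #8: 7→4→10→0→9 bottleneck 5, total now 62
augment #9: 7→4→10→2→1→9 bottleneck 7, total now 69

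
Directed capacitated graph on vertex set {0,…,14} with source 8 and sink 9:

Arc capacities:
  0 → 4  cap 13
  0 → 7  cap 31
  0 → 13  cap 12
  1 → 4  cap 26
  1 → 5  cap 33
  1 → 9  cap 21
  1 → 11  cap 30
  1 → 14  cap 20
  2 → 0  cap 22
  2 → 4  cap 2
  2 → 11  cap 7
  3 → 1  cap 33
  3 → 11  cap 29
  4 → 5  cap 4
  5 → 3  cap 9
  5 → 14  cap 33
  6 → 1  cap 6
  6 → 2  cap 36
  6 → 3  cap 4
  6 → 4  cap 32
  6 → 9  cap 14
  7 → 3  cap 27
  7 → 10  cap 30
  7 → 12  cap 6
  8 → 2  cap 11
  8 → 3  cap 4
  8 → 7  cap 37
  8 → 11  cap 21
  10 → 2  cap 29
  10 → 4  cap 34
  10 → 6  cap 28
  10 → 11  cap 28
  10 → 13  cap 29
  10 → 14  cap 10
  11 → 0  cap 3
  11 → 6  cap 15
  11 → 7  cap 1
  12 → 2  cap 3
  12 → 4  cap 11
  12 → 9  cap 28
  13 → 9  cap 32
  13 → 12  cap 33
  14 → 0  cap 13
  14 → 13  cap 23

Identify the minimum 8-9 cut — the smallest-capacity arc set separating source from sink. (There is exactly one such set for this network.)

augment #1: 8→3→1→9 push 4
augment #2: 8→7→12→9 push 6
augment #3: 8→11→6→9 push 14
augment #4: 8→2→0→13→9 push 11
augment #5: 8→7→3→1→9 push 17
augment #6: 8→7→10→13→9 push 14
augment #7: 8→11→0→13→9 push 1
augment #8: 8→11→7→10→13→9 push 1
augment #9: 8→11→0→7→10→13→9 push 2
augment #10: 8→11→6→1→14→13→9 push 1
max flow = 71; residual-reachable set from 8 gives S-side
cut edges (S→T): {(8,2), (8,3), (8,7), (11,0), (11,6), (11,7)} total cap 71

Min-cut arcs: {(8,2), (8,3), (8,7), (11,0), (11,6), (11,7)} (total capacity 71)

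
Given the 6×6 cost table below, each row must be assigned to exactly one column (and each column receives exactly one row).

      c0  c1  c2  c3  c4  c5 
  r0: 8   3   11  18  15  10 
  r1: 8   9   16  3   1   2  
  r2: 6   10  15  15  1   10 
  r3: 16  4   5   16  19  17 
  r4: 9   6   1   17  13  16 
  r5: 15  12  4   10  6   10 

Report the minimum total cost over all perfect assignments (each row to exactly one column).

optimal assignment: row0→col0 (cost 8), row1→col5 (cost 2), row2→col4 (cost 1), row3→col1 (cost 4), row4→col2 (cost 1), row5→col3 (cost 10)
total = 8 + 2 + 1 + 4 + 1 + 10 = 26

Minimum assignment cost: 26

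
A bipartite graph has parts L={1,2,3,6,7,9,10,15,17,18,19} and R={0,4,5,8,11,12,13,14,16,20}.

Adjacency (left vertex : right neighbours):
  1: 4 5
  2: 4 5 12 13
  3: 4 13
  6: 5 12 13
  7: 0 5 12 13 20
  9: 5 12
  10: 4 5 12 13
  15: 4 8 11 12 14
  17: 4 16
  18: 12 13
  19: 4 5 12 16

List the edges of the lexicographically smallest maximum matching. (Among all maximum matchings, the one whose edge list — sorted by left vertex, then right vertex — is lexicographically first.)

|M| = 7 (so the lex-smallest maximum matching has 7 edges)
process left vertices in ascending order; for each, take the smallest-labelled available neighbour that still permits 7 edges overall, or leave it unmatched if none does
lex-smallest matching: {1-4, 2-5, 3-13, 6-12, 7-0, 15-8, 17-16}

Lex-smallest maximum matching: {(1,4), (2,5), (3,13), (6,12), (7,0), (15,8), (17,16)}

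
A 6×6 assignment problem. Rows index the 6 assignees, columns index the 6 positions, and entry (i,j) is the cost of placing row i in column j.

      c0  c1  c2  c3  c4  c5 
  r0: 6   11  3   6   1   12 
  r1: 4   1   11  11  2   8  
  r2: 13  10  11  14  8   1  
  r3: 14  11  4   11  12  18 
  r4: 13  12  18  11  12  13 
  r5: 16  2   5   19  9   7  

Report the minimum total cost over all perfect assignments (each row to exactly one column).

optimal assignment: row0→col4 (cost 1), row1→col0 (cost 4), row2→col5 (cost 1), row3→col2 (cost 4), row4→col3 (cost 11), row5→col1 (cost 2)
total = 1 + 4 + 1 + 4 + 11 + 2 = 23

Minimum assignment cost: 23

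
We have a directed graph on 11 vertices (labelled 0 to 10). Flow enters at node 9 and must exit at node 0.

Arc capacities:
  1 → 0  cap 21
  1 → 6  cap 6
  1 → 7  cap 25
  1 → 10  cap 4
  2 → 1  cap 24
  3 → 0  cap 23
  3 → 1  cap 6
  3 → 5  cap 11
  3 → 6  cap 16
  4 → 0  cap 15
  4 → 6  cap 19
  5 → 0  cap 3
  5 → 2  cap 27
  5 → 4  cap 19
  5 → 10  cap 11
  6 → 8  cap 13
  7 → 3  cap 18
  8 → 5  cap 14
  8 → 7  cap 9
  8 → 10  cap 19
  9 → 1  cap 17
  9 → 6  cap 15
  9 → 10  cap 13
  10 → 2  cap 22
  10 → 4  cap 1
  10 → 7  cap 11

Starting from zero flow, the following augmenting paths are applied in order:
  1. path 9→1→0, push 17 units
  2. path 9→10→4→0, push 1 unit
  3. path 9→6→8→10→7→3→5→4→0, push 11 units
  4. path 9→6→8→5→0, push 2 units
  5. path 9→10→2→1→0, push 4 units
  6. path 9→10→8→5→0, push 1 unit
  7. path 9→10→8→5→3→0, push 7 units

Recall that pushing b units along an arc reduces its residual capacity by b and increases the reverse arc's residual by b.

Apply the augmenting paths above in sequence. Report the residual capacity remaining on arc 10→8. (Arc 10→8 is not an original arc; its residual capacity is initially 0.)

after path 1 (9→1→0, push 17): res(10,8)=0
after path 2 (9→10→4→0, push 1): res(10,8)=0
after path 3 (9→6→8→10→7→3→5→4→0, push 11): res(10,8)=11
after path 4 (9→6→8→5→0, push 2): res(10,8)=11
after path 5 (9→10→2→1→0, push 4): res(10,8)=11
after path 6 (9→10→8→5→0, push 1): res(10,8)=10
after path 7 (9→10→8→5→3→0, push 7): res(10,8)=3

Residual capacity of (10,8): 3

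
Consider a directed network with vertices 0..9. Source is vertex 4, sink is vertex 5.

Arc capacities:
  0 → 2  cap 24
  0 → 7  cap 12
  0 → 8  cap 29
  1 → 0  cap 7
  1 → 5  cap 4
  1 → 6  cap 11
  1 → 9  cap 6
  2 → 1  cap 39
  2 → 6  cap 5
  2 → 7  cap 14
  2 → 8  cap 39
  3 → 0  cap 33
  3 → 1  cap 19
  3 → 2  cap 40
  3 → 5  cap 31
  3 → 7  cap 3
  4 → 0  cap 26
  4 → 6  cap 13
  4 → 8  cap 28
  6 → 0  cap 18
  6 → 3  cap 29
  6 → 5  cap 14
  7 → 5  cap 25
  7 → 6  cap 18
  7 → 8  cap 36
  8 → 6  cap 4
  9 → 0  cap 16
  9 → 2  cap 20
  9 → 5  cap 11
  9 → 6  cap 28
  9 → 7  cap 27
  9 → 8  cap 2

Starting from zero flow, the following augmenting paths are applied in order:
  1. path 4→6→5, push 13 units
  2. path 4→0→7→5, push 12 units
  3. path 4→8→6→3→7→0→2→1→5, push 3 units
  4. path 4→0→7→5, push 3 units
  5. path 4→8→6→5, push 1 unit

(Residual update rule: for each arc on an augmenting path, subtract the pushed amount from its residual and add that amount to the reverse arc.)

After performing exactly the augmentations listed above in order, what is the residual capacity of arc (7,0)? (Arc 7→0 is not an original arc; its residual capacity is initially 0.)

after path 1 (4→6→5, push 13): res(7,0)=0
after path 2 (4→0→7→5, push 12): res(7,0)=12
after path 3 (4→8→6→3→7→0→2→1→5, push 3): res(7,0)=9
after path 4 (4→0→7→5, push 3): res(7,0)=12
after path 5 (4→8→6→5, push 1): res(7,0)=12

Residual capacity of (7,0): 12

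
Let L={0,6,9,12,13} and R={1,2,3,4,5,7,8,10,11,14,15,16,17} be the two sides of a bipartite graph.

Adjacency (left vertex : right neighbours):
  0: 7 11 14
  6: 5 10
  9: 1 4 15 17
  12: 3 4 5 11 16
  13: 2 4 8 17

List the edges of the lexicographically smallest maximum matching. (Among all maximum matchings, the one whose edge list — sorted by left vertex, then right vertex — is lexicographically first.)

Lex-smallest maximum matching: {(0,7), (6,5), (9,1), (12,3), (13,2)}

|M| = 5 (so the lex-smallest maximum matching has 5 edges)
process left vertices in ascending order; for each, take the smallest-labelled available neighbour that still permits 5 edges overall, or leave it unmatched if none does
lex-smallest matching: {0-7, 6-5, 9-1, 12-3, 13-2}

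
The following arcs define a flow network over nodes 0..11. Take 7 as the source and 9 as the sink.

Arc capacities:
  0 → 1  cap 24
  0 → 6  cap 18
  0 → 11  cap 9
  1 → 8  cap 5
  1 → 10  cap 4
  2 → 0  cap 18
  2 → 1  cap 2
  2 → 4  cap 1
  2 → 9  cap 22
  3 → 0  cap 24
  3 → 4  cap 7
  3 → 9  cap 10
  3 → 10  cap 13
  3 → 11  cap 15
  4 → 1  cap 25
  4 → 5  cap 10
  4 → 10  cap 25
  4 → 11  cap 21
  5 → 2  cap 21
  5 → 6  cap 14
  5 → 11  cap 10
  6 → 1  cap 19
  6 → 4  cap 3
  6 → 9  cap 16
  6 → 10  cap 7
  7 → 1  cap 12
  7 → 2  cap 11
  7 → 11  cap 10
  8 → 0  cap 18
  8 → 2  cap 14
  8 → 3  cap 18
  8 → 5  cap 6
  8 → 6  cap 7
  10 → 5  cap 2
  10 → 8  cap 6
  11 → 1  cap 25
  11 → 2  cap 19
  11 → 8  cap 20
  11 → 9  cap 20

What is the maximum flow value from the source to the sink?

augment #1: 7→2→9 bottleneck 11, total now 11
augment #2: 7→11→9 bottleneck 10, total now 21
augment #3: 7→1→8→2→9 bottleneck 5, total now 26
augment #4: 7→1→10→5→2→9 bottleneck 2, total now 28
augment #5: 7→1→10→8→2→9 bottleneck 2, total now 30

Maximum flow value: 30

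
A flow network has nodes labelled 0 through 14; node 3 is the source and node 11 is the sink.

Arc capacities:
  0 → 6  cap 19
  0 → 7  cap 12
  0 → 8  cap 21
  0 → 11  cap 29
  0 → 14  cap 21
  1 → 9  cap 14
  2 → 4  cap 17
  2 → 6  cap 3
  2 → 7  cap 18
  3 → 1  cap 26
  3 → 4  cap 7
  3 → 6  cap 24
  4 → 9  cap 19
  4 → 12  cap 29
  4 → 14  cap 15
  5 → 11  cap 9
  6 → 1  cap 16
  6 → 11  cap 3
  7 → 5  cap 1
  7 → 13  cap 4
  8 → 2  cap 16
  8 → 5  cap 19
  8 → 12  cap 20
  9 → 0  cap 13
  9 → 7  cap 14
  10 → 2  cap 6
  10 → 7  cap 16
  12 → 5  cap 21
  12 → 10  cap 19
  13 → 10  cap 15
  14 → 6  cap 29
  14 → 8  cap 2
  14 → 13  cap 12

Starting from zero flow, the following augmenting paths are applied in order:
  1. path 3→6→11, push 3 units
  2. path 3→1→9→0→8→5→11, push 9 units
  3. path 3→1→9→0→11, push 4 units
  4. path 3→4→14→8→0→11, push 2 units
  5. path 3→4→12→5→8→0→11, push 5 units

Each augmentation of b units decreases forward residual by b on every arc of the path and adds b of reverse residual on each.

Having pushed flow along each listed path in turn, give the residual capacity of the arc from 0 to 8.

Residual capacity of (0,8): 19

after path 1 (3→6→11, push 3): res(0,8)=21
after path 2 (3→1→9→0→8→5→11, push 9): res(0,8)=12
after path 3 (3→1→9→0→11, push 4): res(0,8)=12
after path 4 (3→4→14→8→0→11, push 2): res(0,8)=14
after path 5 (3→4→12→5→8→0→11, push 5): res(0,8)=19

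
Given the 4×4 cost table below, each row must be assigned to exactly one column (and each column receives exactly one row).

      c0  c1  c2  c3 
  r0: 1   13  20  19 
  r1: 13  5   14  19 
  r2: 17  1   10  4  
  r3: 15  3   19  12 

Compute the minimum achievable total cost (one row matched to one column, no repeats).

optimal assignment: row0→col0 (cost 1), row1→col2 (cost 14), row2→col3 (cost 4), row3→col1 (cost 3)
total = 1 + 14 + 4 + 3 = 22

Minimum assignment cost: 22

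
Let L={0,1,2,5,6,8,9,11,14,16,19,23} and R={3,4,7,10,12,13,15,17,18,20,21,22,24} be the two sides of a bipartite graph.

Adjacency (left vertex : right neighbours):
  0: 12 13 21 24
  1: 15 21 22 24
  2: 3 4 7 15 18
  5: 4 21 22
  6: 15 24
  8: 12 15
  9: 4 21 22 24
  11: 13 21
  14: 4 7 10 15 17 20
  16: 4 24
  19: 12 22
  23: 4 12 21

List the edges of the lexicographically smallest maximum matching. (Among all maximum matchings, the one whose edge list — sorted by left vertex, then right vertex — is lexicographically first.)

|M| = 9 (so the lex-smallest maximum matching has 9 edges)
process left vertices in ascending order; for each, take the smallest-labelled available neighbour that still permits 9 edges overall, or leave it unmatched if none does
lex-smallest matching: {0-12, 1-15, 2-3, 5-4, 6-24, 9-21, 11-13, 14-7, 19-22}

Lex-smallest maximum matching: {(0,12), (1,15), (2,3), (5,4), (6,24), (9,21), (11,13), (14,7), (19,22)}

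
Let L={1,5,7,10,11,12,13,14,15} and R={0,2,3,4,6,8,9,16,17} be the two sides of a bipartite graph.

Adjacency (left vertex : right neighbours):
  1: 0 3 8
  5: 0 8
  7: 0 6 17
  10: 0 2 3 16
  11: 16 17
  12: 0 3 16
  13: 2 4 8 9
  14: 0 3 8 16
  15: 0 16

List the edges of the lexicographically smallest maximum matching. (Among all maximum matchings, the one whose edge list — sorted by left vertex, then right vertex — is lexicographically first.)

|M| = 8 (so the lex-smallest maximum matching has 8 edges)
process left vertices in ascending order; for each, take the smallest-labelled available neighbour that still permits 8 edges overall, or leave it unmatched if none does
lex-smallest matching: {1-0, 5-8, 7-6, 10-2, 11-17, 12-3, 13-4, 14-16}

Lex-smallest maximum matching: {(1,0), (5,8), (7,6), (10,2), (11,17), (12,3), (13,4), (14,16)}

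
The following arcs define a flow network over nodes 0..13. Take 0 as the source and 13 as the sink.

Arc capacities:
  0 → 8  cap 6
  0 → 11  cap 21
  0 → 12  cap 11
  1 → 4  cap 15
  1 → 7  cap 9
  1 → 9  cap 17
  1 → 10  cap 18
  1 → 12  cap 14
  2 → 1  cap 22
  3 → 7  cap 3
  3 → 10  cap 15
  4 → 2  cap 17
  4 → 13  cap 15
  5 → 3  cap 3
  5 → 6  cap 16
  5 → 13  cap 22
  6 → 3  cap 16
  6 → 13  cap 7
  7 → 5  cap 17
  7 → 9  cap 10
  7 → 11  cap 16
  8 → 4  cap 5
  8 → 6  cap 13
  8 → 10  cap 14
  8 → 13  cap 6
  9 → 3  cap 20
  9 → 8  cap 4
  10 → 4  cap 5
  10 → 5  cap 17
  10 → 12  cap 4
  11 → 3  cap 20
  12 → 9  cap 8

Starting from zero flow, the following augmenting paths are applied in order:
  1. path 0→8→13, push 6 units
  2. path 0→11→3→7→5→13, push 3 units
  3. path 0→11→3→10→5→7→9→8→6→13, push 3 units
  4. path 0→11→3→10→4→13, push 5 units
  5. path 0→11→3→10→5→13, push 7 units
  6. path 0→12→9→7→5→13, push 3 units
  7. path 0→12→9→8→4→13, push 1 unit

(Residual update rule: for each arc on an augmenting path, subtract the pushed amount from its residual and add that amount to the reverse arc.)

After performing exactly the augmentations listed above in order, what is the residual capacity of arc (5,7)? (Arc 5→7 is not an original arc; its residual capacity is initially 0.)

after path 1 (0→8→13, push 6): res(5,7)=0
after path 2 (0→11→3→7→5→13, push 3): res(5,7)=3
after path 3 (0→11→3→10→5→7→9→8→6→13, push 3): res(5,7)=0
after path 4 (0→11→3→10→4→13, push 5): res(5,7)=0
after path 5 (0→11→3→10→5→13, push 7): res(5,7)=0
after path 6 (0→12→9→7→5→13, push 3): res(5,7)=3
after path 7 (0→12→9→8→4→13, push 1): res(5,7)=3

Residual capacity of (5,7): 3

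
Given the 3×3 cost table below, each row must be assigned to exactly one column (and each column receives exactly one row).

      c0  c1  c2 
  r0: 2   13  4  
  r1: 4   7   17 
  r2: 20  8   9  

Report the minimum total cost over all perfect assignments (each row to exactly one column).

optimal assignment: row0→col2 (cost 4), row1→col0 (cost 4), row2→col1 (cost 8)
total = 4 + 4 + 8 = 16

Minimum assignment cost: 16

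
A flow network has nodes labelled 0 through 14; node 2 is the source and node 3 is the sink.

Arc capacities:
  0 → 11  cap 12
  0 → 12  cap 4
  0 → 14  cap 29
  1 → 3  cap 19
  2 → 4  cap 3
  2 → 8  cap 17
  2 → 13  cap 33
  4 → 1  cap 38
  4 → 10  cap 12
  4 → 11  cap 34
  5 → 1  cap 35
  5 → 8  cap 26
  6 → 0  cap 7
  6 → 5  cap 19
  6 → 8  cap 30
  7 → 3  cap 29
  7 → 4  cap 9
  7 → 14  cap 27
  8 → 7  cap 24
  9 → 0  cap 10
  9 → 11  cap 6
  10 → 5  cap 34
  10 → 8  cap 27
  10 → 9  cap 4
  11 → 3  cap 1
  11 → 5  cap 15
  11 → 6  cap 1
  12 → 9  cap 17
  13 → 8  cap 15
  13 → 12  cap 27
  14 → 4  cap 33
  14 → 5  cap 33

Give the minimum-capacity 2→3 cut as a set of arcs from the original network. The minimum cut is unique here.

augment #1: 2→4→1→3 push 3
augment #2: 2→8→7→3 push 17
augment #3: 2→13→8→7→3 push 7
augment #4: 2→13→12→9→11→3 push 1
augment #5: 2→13→12→9→11→5→1→3 push 5
augment #6: 2→13→12→9→0→11→5→1→3 push 10
max flow = 43; residual-reachable set from 2 gives S-side
cut edges (S→T): {(2,4), (8,7), (9,0), (9,11)} total cap 43

Min-cut arcs: {(2,4), (8,7), (9,0), (9,11)} (total capacity 43)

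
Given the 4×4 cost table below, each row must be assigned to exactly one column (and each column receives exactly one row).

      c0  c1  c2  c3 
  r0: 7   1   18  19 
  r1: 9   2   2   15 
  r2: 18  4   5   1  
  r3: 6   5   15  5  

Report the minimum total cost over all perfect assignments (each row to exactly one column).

Minimum assignment cost: 10

optimal assignment: row0→col1 (cost 1), row1→col2 (cost 2), row2→col3 (cost 1), row3→col0 (cost 6)
total = 1 + 2 + 1 + 6 = 10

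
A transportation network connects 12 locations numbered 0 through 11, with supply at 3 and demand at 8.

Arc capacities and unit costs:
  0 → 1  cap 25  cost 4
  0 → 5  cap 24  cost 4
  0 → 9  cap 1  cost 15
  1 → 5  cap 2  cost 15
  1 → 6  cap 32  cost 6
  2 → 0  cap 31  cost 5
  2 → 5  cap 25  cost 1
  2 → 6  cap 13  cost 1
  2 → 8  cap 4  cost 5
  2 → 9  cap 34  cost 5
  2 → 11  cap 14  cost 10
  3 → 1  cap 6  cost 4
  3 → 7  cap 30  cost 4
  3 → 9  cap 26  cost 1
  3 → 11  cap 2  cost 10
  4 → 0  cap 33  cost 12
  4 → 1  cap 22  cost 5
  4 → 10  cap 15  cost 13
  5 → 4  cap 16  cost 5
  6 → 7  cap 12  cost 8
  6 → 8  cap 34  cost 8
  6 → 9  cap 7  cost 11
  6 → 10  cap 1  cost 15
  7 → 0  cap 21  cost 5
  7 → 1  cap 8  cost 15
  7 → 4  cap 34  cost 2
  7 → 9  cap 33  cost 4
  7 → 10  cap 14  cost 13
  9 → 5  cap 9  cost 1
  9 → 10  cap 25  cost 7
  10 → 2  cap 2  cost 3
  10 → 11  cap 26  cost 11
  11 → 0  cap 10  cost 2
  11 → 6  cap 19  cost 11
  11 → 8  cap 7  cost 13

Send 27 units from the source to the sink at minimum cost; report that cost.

shortest-cost path #1: 3→9→10→2→8 push 2 @ unit cost 16 (adds 32)
shortest-cost path #2: 3→1→6→8 push 6 @ unit cost 18 (adds 108)
shortest-cost path #3: 3→11→8 push 2 @ unit cost 23 (adds 46)
shortest-cost path #4: 3→7→4→1→6→8 push 17 @ unit cost 25 (adds 425)
total cost = 611

Minimum cost for 27 units: 611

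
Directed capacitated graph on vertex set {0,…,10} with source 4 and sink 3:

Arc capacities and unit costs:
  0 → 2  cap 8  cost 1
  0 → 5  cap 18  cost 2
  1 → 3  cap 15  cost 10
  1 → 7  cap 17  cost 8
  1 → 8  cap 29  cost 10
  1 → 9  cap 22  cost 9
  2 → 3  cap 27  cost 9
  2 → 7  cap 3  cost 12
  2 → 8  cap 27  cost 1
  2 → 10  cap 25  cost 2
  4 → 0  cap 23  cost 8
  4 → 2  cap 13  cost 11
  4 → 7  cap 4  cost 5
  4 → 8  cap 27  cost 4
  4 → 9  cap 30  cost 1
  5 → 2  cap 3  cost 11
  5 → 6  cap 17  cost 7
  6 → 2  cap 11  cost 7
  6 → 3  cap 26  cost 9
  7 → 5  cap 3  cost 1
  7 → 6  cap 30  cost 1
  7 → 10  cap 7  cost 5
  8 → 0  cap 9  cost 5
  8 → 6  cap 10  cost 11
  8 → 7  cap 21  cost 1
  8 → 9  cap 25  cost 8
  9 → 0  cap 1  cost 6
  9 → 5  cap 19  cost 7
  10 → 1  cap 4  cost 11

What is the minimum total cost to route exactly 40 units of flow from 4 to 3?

shortest-cost path #1: 4→7→6→3 push 4 @ unit cost 15 (adds 60)
shortest-cost path #2: 4→8→7→6→3 push 21 @ unit cost 15 (adds 315)
shortest-cost path #3: 4→9→0→2→3 push 1 @ unit cost 17 (adds 17)
shortest-cost path #4: 4→0→2→3 push 7 @ unit cost 18 (adds 126)
shortest-cost path #5: 4→2→3 push 7 @ unit cost 20 (adds 140)
total cost = 658

Minimum cost for 40 units: 658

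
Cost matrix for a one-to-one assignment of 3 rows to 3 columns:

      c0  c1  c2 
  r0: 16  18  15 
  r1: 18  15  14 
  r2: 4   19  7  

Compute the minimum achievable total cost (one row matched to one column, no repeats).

Minimum assignment cost: 34

optimal assignment: row0→col2 (cost 15), row1→col1 (cost 15), row2→col0 (cost 4)
total = 15 + 15 + 4 = 34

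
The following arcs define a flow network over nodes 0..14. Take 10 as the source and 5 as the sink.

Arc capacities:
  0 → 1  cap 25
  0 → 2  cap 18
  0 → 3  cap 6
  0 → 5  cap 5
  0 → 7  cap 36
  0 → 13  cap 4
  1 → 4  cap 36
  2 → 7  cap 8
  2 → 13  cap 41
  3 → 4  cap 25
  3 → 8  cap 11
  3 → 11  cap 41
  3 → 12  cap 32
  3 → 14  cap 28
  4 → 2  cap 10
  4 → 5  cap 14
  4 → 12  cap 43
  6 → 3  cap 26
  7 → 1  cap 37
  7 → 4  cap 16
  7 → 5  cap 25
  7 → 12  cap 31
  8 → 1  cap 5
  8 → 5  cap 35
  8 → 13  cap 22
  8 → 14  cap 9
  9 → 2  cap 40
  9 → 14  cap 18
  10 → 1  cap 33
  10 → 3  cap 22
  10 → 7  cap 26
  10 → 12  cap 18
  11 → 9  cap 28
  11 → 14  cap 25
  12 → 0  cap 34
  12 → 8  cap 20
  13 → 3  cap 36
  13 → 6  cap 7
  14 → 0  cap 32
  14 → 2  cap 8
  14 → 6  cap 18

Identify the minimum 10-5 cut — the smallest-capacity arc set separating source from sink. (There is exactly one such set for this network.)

augment #1: 10→7→5 push 25
augment #2: 10→1→4→5 push 14
augment #3: 10→3→8→5 push 11
augment #4: 10→12→0→5 push 5
augment #5: 10→12→8→5 push 13
augment #6: 10→3→12→8→5 push 7
max flow = 75; residual-reachable set from 10 gives S-side
cut edges (S→T): {(0,5), (3,8), (4,5), (7,5), (12,8)} total cap 75

Min-cut arcs: {(0,5), (3,8), (4,5), (7,5), (12,8)} (total capacity 75)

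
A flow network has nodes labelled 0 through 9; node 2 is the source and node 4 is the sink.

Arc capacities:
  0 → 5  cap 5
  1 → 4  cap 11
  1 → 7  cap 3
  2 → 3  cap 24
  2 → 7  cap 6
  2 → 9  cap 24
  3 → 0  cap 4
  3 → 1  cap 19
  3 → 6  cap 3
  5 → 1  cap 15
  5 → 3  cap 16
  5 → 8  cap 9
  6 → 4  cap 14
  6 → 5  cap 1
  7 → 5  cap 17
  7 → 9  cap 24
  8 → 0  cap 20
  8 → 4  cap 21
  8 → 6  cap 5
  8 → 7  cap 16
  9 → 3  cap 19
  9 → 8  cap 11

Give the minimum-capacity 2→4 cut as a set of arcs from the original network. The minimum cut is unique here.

augment #1: 2→3→1→4 push 11
augment #2: 2→3→6→4 push 3
augment #3: 2→9→8→4 push 11
augment #4: 2→7→5→8→4 push 6
augment #5: 2→3→0→5→8→4 push 3
max flow = 34; residual-reachable set from 2 gives S-side
cut edges (S→T): {(1,4), (3,6), (5,8), (9,8)} total cap 34

Min-cut arcs: {(1,4), (3,6), (5,8), (9,8)} (total capacity 34)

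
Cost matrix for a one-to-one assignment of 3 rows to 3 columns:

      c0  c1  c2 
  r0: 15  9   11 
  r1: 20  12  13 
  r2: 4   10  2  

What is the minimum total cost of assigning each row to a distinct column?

Minimum assignment cost: 26

optimal assignment: row0→col1 (cost 9), row1→col2 (cost 13), row2→col0 (cost 4)
total = 9 + 13 + 4 = 26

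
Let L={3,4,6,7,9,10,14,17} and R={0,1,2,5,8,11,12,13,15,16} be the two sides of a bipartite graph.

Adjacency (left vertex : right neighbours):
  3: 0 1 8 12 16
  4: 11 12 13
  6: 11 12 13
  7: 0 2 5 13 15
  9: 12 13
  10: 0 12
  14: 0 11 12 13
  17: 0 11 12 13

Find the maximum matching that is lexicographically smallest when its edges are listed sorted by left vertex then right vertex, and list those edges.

Lex-smallest maximum matching: {(3,1), (4,11), (6,12), (7,2), (9,13), (10,0)}

|M| = 6 (so the lex-smallest maximum matching has 6 edges)
process left vertices in ascending order; for each, take the smallest-labelled available neighbour that still permits 6 edges overall, or leave it unmatched if none does
lex-smallest matching: {3-1, 4-11, 6-12, 7-2, 9-13, 10-0}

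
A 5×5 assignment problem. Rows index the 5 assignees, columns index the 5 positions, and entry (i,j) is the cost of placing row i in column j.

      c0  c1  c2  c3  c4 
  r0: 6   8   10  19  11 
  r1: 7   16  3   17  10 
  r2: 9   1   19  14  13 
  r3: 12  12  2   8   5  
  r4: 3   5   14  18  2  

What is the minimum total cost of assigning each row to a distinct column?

optimal assignment: row0→col0 (cost 6), row1→col2 (cost 3), row2→col1 (cost 1), row3→col3 (cost 8), row4→col4 (cost 2)
total = 6 + 3 + 1 + 8 + 2 = 20

Minimum assignment cost: 20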